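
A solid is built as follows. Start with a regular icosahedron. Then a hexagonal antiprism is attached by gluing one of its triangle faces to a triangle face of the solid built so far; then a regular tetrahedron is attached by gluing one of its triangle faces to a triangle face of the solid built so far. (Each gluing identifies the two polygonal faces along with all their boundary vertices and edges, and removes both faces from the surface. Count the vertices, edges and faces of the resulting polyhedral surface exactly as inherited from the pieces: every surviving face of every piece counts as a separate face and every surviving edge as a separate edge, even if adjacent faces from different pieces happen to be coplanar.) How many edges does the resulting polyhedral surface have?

54

A regular icosahedron: V=12, E=30, F=20.
Attach a hexagonal antiprism (V=12, E=24, F=14) along a 3-gon: merge 3 vertices and 3 edges, delete both glued faces → V=21, E=51, F=32.
Attach a regular tetrahedron (V=4, E=6, F=4) along a 3-gon: merge 3 vertices and 3 edges, delete both glued faces → V=22, E=54, F=34.
Check: V − E + F = 22 − 54 + 34 = 2.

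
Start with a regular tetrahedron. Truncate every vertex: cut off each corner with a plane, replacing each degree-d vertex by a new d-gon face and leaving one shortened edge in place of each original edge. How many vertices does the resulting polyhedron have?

The base solid has V = 4, E = 6, F = 4.
Truncation replaces each original edge-end by a new vertex, so V′ = 2E = 12.
Each original edge survives, and each old vertex of degree d contributes d new edges; summing degrees gives Σd = 2E, so E′ = E + 2E = 3E = 18.
Each original face survives and each original vertex becomes one new face: F′ = F + V = 8.

12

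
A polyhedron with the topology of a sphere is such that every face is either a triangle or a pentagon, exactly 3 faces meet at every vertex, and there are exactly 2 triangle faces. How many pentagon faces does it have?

Let x be the number of pentagons; then F = 2 + x.
Edge–face incidences: 2E = 3·2 + 5·x = 6 + 5x.
Every vertex has degree 3, so 3V = 2E.
Euler: V − E + F = 2 ⇒ (2E)/3 − E + (2 + x) = 2.
Multiply by 6: 2·(2E) − 3·(2E) + 6·(2 + x) = 12, i.e. 12 + 6x − (6 + 5x) = 12.
Collecting terms: x + 6 = 12, so x = 6.
Then 2E = 6 + 5·6 = 36, so E = 18, V = 2E/3 = 12, F = 2 + 6 = 8.

6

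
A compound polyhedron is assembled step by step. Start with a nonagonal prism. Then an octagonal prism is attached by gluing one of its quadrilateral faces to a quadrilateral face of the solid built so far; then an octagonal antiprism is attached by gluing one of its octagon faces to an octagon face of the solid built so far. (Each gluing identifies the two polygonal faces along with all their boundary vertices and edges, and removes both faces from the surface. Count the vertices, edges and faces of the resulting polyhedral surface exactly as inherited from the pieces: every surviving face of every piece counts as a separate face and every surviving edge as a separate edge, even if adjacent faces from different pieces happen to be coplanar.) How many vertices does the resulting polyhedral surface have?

38

A nonagonal prism: V=18, E=27, F=11.
Attach an octagonal prism (V=16, E=24, F=10) along a 4-gon: merge 4 vertices and 4 edges, delete both glued faces → V=30, E=47, F=19.
Attach an octagonal antiprism (V=16, E=32, F=18) along an 8-gon: merge 8 vertices and 8 edges, delete both glued faces → V=38, E=71, F=35.
Check: V − E + F = 38 − 71 + 35 = 2.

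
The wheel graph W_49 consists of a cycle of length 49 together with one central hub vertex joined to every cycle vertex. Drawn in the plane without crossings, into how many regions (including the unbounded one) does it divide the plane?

W_49 has V = 49 + 1 = 50 vertices and E = 2·49 = 98 edges.
By Euler's formula F = 2 − V + E = 2 − 50 + 98 = 50.

50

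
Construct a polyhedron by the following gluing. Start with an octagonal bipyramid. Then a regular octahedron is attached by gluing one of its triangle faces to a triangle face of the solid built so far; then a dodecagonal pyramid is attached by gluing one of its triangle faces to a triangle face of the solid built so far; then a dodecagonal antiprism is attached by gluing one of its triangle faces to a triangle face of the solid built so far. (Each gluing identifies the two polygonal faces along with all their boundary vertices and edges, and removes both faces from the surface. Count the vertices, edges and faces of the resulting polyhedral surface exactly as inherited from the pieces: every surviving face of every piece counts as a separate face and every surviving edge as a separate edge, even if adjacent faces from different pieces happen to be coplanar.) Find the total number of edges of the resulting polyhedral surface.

99

An octagonal bipyramid: V=10, E=24, F=16.
Attach a regular octahedron (V=6, E=12, F=8) along a 3-gon: merge 3 vertices and 3 edges, delete both glued faces → V=13, E=33, F=22.
Attach a dodecagonal pyramid (V=13, E=24, F=13) along a 3-gon: merge 3 vertices and 3 edges, delete both glued faces → V=23, E=54, F=33.
Attach a dodecagonal antiprism (V=24, E=48, F=26) along a 3-gon: merge 3 vertices and 3 edges, delete both glued faces → V=44, E=99, F=57.
Check: V − E + F = 44 − 99 + 57 = 2.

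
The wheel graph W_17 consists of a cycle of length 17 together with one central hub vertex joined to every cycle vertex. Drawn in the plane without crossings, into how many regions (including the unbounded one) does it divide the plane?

W_17 has V = 17 + 1 = 18 vertices and E = 2·17 = 34 edges.
By Euler's formula F = 2 − V + E = 2 − 18 + 34 = 18.

18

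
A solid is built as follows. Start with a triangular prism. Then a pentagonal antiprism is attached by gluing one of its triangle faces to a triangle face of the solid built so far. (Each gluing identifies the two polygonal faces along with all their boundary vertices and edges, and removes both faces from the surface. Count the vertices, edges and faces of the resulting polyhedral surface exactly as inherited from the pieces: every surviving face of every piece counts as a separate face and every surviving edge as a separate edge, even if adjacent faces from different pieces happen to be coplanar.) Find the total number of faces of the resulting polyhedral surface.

15

A triangular prism: V=6, E=9, F=5.
Attach a pentagonal antiprism (V=10, E=20, F=12) along a 3-gon: merge 3 vertices and 3 edges, delete both glued faces → V=13, E=26, F=15.
Check: V − E + F = 13 − 26 + 15 = 2.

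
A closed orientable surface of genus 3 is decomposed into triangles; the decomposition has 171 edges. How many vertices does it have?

χ = 2 − 2·3 = -4, and every face is a triangle so 3F = 2E.
F = 2E/3 = 114. Then V = -4 + E − F = -4 + 171 − 114 = 53.

53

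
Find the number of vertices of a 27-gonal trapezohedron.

56

The n-trapezohedron (dual of the n-antiprism) has V = 2·27 + 2 = 56, E = 4·27 = 108, F = 2·27 = 54.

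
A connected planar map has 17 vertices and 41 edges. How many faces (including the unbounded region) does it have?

26

Euler's formula for a connected plane graph: V − E + F = 2, so F = 2 − 17 + 41 = 26.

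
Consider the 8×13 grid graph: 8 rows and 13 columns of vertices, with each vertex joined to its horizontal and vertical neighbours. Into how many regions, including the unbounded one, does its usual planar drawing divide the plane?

The grid has V = 8·13 = 104 vertices and E = 8·12 + 13·7 = 187 edges.
F = 2 − V + E = 2 − 104 + 187 = 85.

85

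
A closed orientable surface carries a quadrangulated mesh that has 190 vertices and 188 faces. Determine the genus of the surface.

Every face is a square, so 2E = 4·188 = 752, giving E = 376.
χ = V − E + F = 190 − 376 + 188 = 2.
For a closed orientable surface χ = 2 − 2g, so g = (2 − (2))/2 = 0.

0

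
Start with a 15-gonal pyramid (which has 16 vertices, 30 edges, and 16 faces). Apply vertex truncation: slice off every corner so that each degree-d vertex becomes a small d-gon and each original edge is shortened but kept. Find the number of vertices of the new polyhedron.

60

Truncation replaces each original edge-end by a new vertex, so V′ = 2E = 60.
Each original edge survives, and each old vertex of degree d contributes d new edges; summing degrees gives Σd = 2E, so E′ = E + 2E = 3E = 90.
Each original face survives and each original vertex becomes one new face: F′ = F + V = 32.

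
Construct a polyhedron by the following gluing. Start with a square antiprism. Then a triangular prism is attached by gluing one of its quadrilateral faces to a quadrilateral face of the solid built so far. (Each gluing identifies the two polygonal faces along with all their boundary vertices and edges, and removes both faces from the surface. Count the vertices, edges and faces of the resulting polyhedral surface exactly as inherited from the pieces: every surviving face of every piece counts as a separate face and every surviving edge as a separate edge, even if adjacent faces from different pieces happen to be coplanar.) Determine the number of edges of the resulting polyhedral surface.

21

A square antiprism: V=8, E=16, F=10.
Attach a triangular prism (V=6, E=9, F=5) along a 4-gon: merge 4 vertices and 4 edges, delete both glued faces → V=10, E=21, F=13.
Check: V − E + F = 10 − 21 + 13 = 2.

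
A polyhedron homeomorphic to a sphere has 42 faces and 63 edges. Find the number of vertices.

23

Here V − E + F = 2.
V = 2 + E − F = 2 + 63 − 42 = 23.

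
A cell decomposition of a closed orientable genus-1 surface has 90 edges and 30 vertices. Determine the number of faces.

60

For a closed orientable surface of genus 1, χ = 2 − 2·1 = 0.
F = 0 − V + E = 0 − 30 + 90 = 60.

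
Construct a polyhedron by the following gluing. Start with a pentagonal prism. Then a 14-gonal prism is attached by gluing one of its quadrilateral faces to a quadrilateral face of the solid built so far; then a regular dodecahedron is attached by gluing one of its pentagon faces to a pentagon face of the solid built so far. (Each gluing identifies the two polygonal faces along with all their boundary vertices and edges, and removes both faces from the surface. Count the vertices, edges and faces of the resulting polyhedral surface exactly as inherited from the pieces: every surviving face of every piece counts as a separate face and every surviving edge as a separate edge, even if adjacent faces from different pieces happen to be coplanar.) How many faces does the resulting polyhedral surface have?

31

A pentagonal prism: V=10, E=15, F=7.
Attach a 14-gonal prism (V=28, E=42, F=16) along a 4-gon: merge 4 vertices and 4 edges, delete both glued faces → V=34, E=53, F=21.
Attach a regular dodecahedron (V=20, E=30, F=12) along a 5-gon: merge 5 vertices and 5 edges, delete both glued faces → V=49, E=78, F=31.
Check: V − E + F = 49 − 78 + 31 = 2.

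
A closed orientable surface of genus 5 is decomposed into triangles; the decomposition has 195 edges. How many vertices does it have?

57

χ = 2 − 2·5 = -8, and every face is a triangle so 3F = 2E.
F = 2E/3 = 130. Then V = -8 + E − F = -8 + 195 − 130 = 57.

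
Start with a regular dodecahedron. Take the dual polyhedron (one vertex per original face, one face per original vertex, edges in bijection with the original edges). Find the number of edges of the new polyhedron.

30

The base solid has V = 20, E = 30, F = 12.
The dual swaps V and F and preserves E: V′ = F = 12, E′ = E = 30, F′ = V = 20.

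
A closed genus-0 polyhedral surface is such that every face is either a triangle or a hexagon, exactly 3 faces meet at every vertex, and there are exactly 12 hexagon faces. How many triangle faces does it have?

Let x be the number of triangles; then F = 12 + x.
Edge–face incidences: 2E = 6·12 + 3·x = 72 + 3x.
Every vertex has degree 3, so 3V = 2E.
Euler: V − E + F = 2 ⇒ (2E)/3 − E + (12 + x) = 2.
Multiply by 6: 2·(2E) − 3·(2E) + 6·(12 + x) = 12, i.e. 72 + 6x − (72 + 3x) = 12.
Collecting terms: 3x = 12, so x = 4.
Then 2E = 72 + 3·4 = 84, so E = 42, V = 2E/3 = 28, F = 12 + 4 = 16.

4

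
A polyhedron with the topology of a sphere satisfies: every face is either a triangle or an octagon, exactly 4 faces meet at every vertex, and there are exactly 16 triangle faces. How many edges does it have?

Let x be the number of octagons; then F = 16 + x.
Edge–face incidences: 2E = 3·16 + 8·x = 48 + 8x.
Every vertex has degree 4, so 4V = 2E.
Euler: V − E + F = 2 ⇒ (2E)/4 − E + (16 + x) = 2.
Multiply by 8: 2·(2E) − 4·(2E) + 8·(16 + x) = 16, i.e. 128 + 8x − 2·(48 + 8x) = 16.
Collecting terms: −8x + 32 = 16, so −8x = −16, so x = 2.
Then 2E = 48 + 8·2 = 64, so E = 32, V = 2E/4 = 16, F = 16 + 2 = 18.

32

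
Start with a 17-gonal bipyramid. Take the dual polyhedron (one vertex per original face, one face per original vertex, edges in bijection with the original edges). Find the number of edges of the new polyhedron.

51

The base solid has V = 19, E = 51, F = 34.
The dual swaps V and F and preserves E: V′ = F = 34, E′ = E = 51, F′ = V = 19.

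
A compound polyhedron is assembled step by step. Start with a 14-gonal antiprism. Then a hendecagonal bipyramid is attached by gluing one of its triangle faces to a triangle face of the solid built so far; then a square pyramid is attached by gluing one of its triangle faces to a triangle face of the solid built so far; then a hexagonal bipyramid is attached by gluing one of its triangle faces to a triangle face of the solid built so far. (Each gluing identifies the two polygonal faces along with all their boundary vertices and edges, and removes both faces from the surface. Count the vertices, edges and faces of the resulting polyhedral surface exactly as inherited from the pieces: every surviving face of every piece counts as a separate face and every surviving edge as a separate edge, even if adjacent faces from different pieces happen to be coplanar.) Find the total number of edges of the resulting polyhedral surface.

106

A 14-gonal antiprism: V=28, E=56, F=30.
Attach a hendecagonal bipyramid (V=13, E=33, F=22) along a 3-gon: merge 3 vertices and 3 edges, delete both glued faces → V=38, E=86, F=50.
Attach a square pyramid (V=5, E=8, F=5) along a 3-gon: merge 3 vertices and 3 edges, delete both glued faces → V=40, E=91, F=53.
Attach a hexagonal bipyramid (V=8, E=18, F=12) along a 3-gon: merge 3 vertices and 3 edges, delete both glued faces → V=45, E=106, F=63.
Check: V − E + F = 45 − 106 + 63 = 2.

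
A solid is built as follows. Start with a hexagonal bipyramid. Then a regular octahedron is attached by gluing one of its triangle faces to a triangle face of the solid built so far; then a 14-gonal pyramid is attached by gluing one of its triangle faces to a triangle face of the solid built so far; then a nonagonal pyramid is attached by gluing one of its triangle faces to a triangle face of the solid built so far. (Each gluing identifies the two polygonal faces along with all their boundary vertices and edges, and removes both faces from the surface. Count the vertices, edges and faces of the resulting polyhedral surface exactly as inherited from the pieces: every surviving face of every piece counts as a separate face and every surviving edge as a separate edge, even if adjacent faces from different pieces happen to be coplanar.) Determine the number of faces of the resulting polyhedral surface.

A hexagonal bipyramid: V=8, E=18, F=12.
Attach a regular octahedron (V=6, E=12, F=8) along a 3-gon: merge 3 vertices and 3 edges, delete both glued faces → V=11, E=27, F=18.
Attach a 14-gonal pyramid (V=15, E=28, F=15) along a 3-gon: merge 3 vertices and 3 edges, delete both glued faces → V=23, E=52, F=31.
Attach a nonagonal pyramid (V=10, E=18, F=10) along a 3-gon: merge 3 vertices and 3 edges, delete both glued faces → V=30, E=67, F=39.
Check: V − E + F = 30 − 67 + 39 = 2.

39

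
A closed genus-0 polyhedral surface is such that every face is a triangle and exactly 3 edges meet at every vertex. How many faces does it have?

Each face has 3 edges and each edge borders two faces, so 2E = 3F.
Each vertex has degree 3, so 3V = 2E and hence V = 3F/3.
Euler: V − E + F = 2 ⇒ (3F/3) − (3F/2) + F = 2.
Multiply by 6: (6 − 9 + 6)F = 12, i.e. 3F = 12.
So F = 4, E = 3·4/2 = 6, V = 3·4/3 = 4.

4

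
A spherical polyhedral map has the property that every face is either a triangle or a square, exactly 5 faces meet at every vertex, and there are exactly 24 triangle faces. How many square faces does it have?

Let x be the number of squares; then F = 24 + x.
Edge–face incidences: 2E = 3·24 + 4·x = 72 + 4x.
Every vertex has degree 5, so 5V = 2E.
Euler: V − E + F = 2 ⇒ (2E)/5 − E + (24 + x) = 2.
Multiply by 10: 2·(2E) − 5·(2E) + 10·(24 + x) = 20, i.e. 240 + 10x − 3·(72 + 4x) = 20.
Collecting terms: −2x + 24 = 20, so −2x = −4, so x = 2.
Then 2E = 72 + 4·2 = 80, so E = 40, V = 2E/5 = 16, F = 24 + 2 = 26.

2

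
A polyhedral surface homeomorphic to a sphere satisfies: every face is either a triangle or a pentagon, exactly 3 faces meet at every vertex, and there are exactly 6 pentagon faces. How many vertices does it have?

12

Let x be the number of triangles; then F = 6 + x.
Edge–face incidences: 2E = 5·6 + 3·x = 30 + 3x.
Every vertex has degree 3, so 3V = 2E.
Euler: V − E + F = 2 ⇒ (2E)/3 − E + (6 + x) = 2.
Multiply by 6: 2·(2E) − 3·(2E) + 6·(6 + x) = 12, i.e. 36 + 6x − (30 + 3x) = 12.
Collecting terms: 3x + 6 = 12, so 3x = 6, so x = 2.
Then 2E = 30 + 3·2 = 36, so E = 18, V = 2E/3 = 12, F = 6 + 2 = 8.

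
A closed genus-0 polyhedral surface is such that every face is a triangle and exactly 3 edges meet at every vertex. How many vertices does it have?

4

Each face has 3 edges and each edge borders two faces, so 2E = 3F.
Each vertex has degree 3, so 3V = 2E and hence V = 3F/3.
Euler: V − E + F = 2 ⇒ (3F/3) − (3F/2) + F = 2.
Multiply by 6: (6 − 9 + 6)F = 12, i.e. 3F = 12.
So F = 4, E = 3·4/2 = 6, V = 3·4/3 = 4.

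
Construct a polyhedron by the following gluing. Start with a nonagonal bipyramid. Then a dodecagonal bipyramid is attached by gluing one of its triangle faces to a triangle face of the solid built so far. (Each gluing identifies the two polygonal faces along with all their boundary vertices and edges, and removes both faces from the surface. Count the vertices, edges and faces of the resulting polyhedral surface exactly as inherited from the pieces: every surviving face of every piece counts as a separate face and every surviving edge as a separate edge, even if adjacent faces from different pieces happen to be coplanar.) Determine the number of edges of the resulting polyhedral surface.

A nonagonal bipyramid: V=11, E=27, F=18.
Attach a dodecagonal bipyramid (V=14, E=36, F=24) along a 3-gon: merge 3 vertices and 3 edges, delete both glued faces → V=22, E=60, F=40.
Check: V − E + F = 22 − 60 + 40 = 2.

60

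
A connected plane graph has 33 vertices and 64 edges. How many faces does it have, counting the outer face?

Euler's formula for a connected plane graph: V − E + F = 2, so F = 2 − 33 + 64 = 33.

33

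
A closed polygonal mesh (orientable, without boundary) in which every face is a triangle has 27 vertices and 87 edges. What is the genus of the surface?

2

Every face is a triangle and each edge borders two faces, so 3F = 2·87, giving F = 58.
χ = V − E + F = 27 − 87 + 58 = -2.
For a closed orientable surface χ = 2 − 2g, so g = (2 − (-2))/2 = 2.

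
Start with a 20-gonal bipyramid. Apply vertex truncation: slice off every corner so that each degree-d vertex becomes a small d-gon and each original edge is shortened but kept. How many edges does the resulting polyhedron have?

180

The base solid has V = 22, E = 60, F = 40.
Truncation replaces each original edge-end by a new vertex, so V′ = 2E = 120.
Each original edge survives, and each old vertex of degree d contributes d new edges; summing degrees gives Σd = 2E, so E′ = E + 2E = 3E = 180.
Each original face survives and each original vertex becomes one new face: F′ = F + V = 62.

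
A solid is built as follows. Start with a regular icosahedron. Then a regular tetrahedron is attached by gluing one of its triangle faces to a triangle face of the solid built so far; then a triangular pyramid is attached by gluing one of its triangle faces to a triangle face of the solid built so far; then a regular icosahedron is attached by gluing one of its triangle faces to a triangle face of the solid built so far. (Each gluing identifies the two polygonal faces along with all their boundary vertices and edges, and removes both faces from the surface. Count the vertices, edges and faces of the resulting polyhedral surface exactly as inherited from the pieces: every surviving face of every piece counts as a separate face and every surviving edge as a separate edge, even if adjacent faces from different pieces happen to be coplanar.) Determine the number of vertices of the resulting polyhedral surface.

23

A regular icosahedron: V=12, E=30, F=20.
Attach a regular tetrahedron (V=4, E=6, F=4) along a 3-gon: merge 3 vertices and 3 edges, delete both glued faces → V=13, E=33, F=22.
Attach a triangular pyramid (V=4, E=6, F=4) along a 3-gon: merge 3 vertices and 3 edges, delete both glued faces → V=14, E=36, F=24.
Attach a regular icosahedron (V=12, E=30, F=20) along a 3-gon: merge 3 vertices and 3 edges, delete both glued faces → V=23, E=63, F=42.
Check: V − E + F = 23 − 63 + 42 = 2.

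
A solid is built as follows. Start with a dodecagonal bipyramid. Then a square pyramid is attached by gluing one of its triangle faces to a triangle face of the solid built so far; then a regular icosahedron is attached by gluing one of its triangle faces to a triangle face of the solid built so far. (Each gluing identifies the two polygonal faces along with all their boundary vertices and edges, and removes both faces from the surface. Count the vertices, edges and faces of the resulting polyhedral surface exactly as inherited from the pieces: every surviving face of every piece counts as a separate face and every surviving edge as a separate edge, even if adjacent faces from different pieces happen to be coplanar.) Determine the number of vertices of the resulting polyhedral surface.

A dodecagonal bipyramid: V=14, E=36, F=24.
Attach a square pyramid (V=5, E=8, F=5) along a 3-gon: merge 3 vertices and 3 edges, delete both glued faces → V=16, E=41, F=27.
Attach a regular icosahedron (V=12, E=30, F=20) along a 3-gon: merge 3 vertices and 3 edges, delete both glued faces → V=25, E=68, F=45.
Check: V − E + F = 25 − 68 + 45 = 2.

25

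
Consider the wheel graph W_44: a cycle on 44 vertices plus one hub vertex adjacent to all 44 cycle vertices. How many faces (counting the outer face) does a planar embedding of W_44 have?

W_44 has V = 44 + 1 = 45 vertices and E = 2·44 = 88 edges.
By Euler's formula F = 2 − V + E = 2 − 45 + 88 = 45.

45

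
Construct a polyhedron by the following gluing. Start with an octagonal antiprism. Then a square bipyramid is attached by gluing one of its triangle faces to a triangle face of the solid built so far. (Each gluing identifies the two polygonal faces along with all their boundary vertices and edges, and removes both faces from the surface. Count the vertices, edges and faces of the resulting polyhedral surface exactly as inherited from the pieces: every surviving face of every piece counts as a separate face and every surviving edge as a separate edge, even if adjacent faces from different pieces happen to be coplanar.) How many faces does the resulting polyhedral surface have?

An octagonal antiprism: V=16, E=32, F=18.
Attach a square bipyramid (V=6, E=12, F=8) along a 3-gon: merge 3 vertices and 3 edges, delete both glued faces → V=19, E=41, F=24.
Check: V − E + F = 19 − 41 + 24 = 2.

24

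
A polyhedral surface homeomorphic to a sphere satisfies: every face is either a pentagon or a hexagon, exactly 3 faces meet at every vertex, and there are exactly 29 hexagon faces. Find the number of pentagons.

Let x be the number of pentagons; then F = 29 + x.
Edge–face incidences: 2E = 6·29 + 5·x = 174 + 5x.
Every vertex has degree 3, so 3V = 2E.
Euler: V − E + F = 2 ⇒ (2E)/3 − E + (29 + x) = 2.
Multiply by 6: 2·(2E) − 3·(2E) + 6·(29 + x) = 12, i.e. 174 + 6x − (174 + 5x) = 12.
Collecting terms: x = 12.
Then 2E = 174 + 5·12 = 234, so E = 117, V = 2E/3 = 78, F = 29 + 12 = 41.

12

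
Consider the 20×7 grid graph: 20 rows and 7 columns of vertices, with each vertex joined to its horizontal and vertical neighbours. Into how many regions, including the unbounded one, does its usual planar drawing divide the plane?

115

The grid has V = 20·7 = 140 vertices and E = 20·6 + 7·19 = 253 edges.
F = 2 − V + E = 2 − 140 + 253 = 115.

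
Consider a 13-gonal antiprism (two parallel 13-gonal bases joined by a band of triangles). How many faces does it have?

28

An antiprism on an n-gon has two n-gon caps and 2n triangles: V = 2·13 = 26, E = 4·13 = 52, F = 2·13 + 2 = 28.
Check: V − E + F = 26 − 52 + 28 = 2.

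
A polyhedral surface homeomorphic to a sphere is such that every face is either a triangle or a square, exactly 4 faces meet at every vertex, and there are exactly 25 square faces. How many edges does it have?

Let x be the number of triangles; then F = 25 + x.
Edge–face incidences: 2E = 4·25 + 3·x = 100 + 3x.
Every vertex has degree 4, so 4V = 2E.
Euler: V − E + F = 2 ⇒ (2E)/4 − E + (25 + x) = 2.
Multiply by 8: 2·(2E) − 4·(2E) + 8·(25 + x) = 16, i.e. 200 + 8x − 2·(100 + 3x) = 16.
Collecting terms: 2x = 16, so x = 8.
Then 2E = 100 + 3·8 = 124, so E = 62, V = 2E/4 = 31, F = 25 + 8 = 33.

62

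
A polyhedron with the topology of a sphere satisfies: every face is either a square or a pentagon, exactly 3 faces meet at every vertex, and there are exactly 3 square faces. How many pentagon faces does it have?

Let x be the number of pentagons; then F = 3 + x.
Edge–face incidences: 2E = 4·3 + 5·x = 12 + 5x.
Every vertex has degree 3, so 3V = 2E.
Euler: V − E + F = 2 ⇒ (2E)/3 − E + (3 + x) = 2.
Multiply by 6: 2·(2E) − 3·(2E) + 6·(3 + x) = 12, i.e. 18 + 6x − (12 + 5x) = 12.
Collecting terms: x + 6 = 12, so x = 6.
Then 2E = 12 + 5·6 = 42, so E = 21, V = 2E/3 = 14, F = 3 + 6 = 9.

6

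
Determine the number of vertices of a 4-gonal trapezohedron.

10

The n-trapezohedron (dual of the n-antiprism) has V = 2·4 + 2 = 10, E = 4·4 = 16, F = 2·4 = 8.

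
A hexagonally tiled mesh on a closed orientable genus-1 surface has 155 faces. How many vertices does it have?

310

χ = 2 − 2·1 = 0, and every face is a hexagon so 6F = 2E.
E = 6·155/2 = 465. Then V = 0 + E − F = 0 + 465 − 155 = 310.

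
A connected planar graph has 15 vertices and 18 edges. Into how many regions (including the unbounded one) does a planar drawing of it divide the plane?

Euler's formula for a connected plane graph: V − E + F = 2, so F = 2 − 15 + 18 = 5.

5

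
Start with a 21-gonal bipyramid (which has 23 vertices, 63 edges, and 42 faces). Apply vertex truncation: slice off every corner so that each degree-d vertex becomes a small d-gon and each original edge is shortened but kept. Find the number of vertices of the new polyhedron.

126

Truncation replaces each original edge-end by a new vertex, so V′ = 2E = 126.
Each original edge survives, and each old vertex of degree d contributes d new edges; summing degrees gives Σd = 2E, so E′ = E + 2E = 3E = 189.
Each original face survives and each original vertex becomes one new face: F′ = F + V = 65.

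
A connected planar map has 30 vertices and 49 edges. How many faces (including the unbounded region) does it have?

Euler's formula for a connected plane graph: V − E + F = 2, so F = 2 − 30 + 49 = 21.

21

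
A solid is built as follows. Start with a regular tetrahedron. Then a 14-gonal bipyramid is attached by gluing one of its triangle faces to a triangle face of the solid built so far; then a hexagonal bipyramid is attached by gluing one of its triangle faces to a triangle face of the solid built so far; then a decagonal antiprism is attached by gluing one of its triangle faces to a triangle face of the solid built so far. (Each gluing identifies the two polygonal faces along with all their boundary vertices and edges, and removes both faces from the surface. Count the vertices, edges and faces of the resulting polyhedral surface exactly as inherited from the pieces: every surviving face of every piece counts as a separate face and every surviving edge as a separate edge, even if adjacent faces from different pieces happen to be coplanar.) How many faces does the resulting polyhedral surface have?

A regular tetrahedron: V=4, E=6, F=4.
Attach a 14-gonal bipyramid (V=16, E=42, F=28) along a 3-gon: merge 3 vertices and 3 edges, delete both glued faces → V=17, E=45, F=30.
Attach a hexagonal bipyramid (V=8, E=18, F=12) along a 3-gon: merge 3 vertices and 3 edges, delete both glued faces → V=22, E=60, F=40.
Attach a decagonal antiprism (V=20, E=40, F=22) along a 3-gon: merge 3 vertices and 3 edges, delete both glued faces → V=39, E=97, F=60.
Check: V − E + F = 39 − 97 + 60 = 2.

60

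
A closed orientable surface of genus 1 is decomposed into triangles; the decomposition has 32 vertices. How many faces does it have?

χ = 2 − 2·1 = 0, and every face is a triangle so 3F = 2E.
V − E + F = 0 with E = 3F/2 gives 32 − (3/2 − 1)·F = 0, so F = 64 and E = 96.

64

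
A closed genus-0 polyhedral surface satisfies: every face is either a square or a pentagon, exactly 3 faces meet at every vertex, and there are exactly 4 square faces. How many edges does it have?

Let x be the number of pentagons; then F = 4 + x.
Edge–face incidences: 2E = 4·4 + 5·x = 16 + 5x.
Every vertex has degree 3, so 3V = 2E.
Euler: V − E + F = 2 ⇒ (2E)/3 − E + (4 + x) = 2.
Multiply by 6: 2·(2E) − 3·(2E) + 6·(4 + x) = 12, i.e. 24 + 6x − (16 + 5x) = 12.
Collecting terms: x + 8 = 12, so x = 4.
Then 2E = 16 + 5·4 = 36, so E = 18, V = 2E/3 = 12, F = 4 + 4 = 8.

18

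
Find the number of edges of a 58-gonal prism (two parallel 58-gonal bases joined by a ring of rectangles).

174

A prism on an n-gon has two n-gon bases and n rectangular sides: V = 2·58 = 116, E = 3·58 = 174, F = 58 + 2 = 60.
Check: V − E + F = 116 − 174 + 60 = 2.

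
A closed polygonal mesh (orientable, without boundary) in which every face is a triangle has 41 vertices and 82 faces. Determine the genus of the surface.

Every face is a triangle, so 2E = 3·82 = 246, giving E = 123.
χ = V − E + F = 41 − 123 + 82 = 0.
For a closed orientable surface χ = 2 − 2g, so g = (2 − (0))/2 = 1.

1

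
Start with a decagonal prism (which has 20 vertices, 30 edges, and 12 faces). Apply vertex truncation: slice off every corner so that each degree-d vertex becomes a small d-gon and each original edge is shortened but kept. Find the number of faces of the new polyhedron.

32

Truncation replaces each original edge-end by a new vertex, so V′ = 2E = 60.
Each original edge survives, and each old vertex of degree d contributes d new edges; summing degrees gives Σd = 2E, so E′ = E + 2E = 3E = 90.
Each original face survives and each original vertex becomes one new face: F′ = F + V = 32.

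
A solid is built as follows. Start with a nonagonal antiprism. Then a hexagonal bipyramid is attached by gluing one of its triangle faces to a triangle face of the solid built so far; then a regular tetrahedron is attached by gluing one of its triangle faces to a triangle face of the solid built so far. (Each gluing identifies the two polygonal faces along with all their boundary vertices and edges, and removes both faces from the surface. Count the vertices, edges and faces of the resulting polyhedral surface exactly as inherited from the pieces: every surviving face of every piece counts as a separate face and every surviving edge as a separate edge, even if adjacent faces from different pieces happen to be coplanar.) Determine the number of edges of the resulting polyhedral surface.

54

A nonagonal antiprism: V=18, E=36, F=20.
Attach a hexagonal bipyramid (V=8, E=18, F=12) along a 3-gon: merge 3 vertices and 3 edges, delete both glued faces → V=23, E=51, F=30.
Attach a regular tetrahedron (V=4, E=6, F=4) along a 3-gon: merge 3 vertices and 3 edges, delete both glued faces → V=24, E=54, F=32.
Check: V − E + F = 24 − 54 + 32 = 2.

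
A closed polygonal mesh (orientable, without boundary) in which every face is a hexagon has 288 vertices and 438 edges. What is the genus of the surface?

Every face is a hexagon and each edge borders two faces, so 6F = 2·438, giving F = 146.
χ = V − E + F = 288 − 438 + 146 = -4.
For a closed orientable surface χ = 2 − 2g, so g = (2 − (-4))/2 = 3.

3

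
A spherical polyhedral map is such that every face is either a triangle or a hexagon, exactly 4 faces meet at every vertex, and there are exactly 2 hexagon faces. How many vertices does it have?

Let x be the number of triangles; then F = 2 + x.
Edge–face incidences: 2E = 6·2 + 3·x = 12 + 3x.
Every vertex has degree 4, so 4V = 2E.
Euler: V − E + F = 2 ⇒ (2E)/4 − E + (2 + x) = 2.
Multiply by 8: 2·(2E) − 4·(2E) + 8·(2 + x) = 16, i.e. 16 + 8x − 2·(12 + 3x) = 16.
Collecting terms: 2x − 8 = 16, so 2x = 24, so x = 12.
Then 2E = 12 + 3·12 = 48, so E = 24, V = 2E/4 = 12, F = 2 + 12 = 14.

12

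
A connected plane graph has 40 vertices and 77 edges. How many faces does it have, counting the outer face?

Euler's formula for a connected plane graph: V − E + F = 2, so F = 2 − 40 + 77 = 39.

39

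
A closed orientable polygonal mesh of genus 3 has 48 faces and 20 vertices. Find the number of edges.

For a closed orientable surface of genus 3, χ = 2 − 2·3 = -4.
E = V + F − (-4) = 20 + 48 − (-4) = 72.

72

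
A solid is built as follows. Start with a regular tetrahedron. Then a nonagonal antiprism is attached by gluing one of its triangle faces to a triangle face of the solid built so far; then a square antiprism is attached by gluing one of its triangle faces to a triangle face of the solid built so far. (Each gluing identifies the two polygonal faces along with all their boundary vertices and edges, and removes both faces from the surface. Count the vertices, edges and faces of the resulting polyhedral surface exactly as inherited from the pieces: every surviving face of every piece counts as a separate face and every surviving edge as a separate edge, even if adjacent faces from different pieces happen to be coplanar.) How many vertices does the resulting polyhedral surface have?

24

A regular tetrahedron: V=4, E=6, F=4.
Attach a nonagonal antiprism (V=18, E=36, F=20) along a 3-gon: merge 3 vertices and 3 edges, delete both glued faces → V=19, E=39, F=22.
Attach a square antiprism (V=8, E=16, F=10) along a 3-gon: merge 3 vertices and 3 edges, delete both glued faces → V=24, E=52, F=30.
Check: V − E + F = 24 − 52 + 30 = 2.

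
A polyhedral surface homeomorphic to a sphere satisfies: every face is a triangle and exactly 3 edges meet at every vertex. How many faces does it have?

4

Each face has 3 edges and each edge borders two faces, so 2E = 3F.
Each vertex has degree 3, so 3V = 2E and hence V = 3F/3.
Euler: V − E + F = 2 ⇒ (3F/3) − (3F/2) + F = 2.
Multiply by 6: (6 − 9 + 6)F = 12, i.e. 3F = 12.
So F = 4, E = 3·4/2 = 6, V = 3·4/3 = 4.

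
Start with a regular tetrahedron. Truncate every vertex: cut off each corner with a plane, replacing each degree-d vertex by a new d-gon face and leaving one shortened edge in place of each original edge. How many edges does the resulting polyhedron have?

18

The base solid has V = 4, E = 6, F = 4.
Truncation replaces each original edge-end by a new vertex, so V′ = 2E = 12.
Each original edge survives, and each old vertex of degree d contributes d new edges; summing degrees gives Σd = 2E, so E′ = E + 2E = 3E = 18.
Each original face survives and each original vertex becomes one new face: F′ = F + V = 8.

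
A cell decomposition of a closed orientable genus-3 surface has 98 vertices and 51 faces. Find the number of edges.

For a closed orientable surface of genus 3, χ = 2 − 2·3 = -4.
E = V + F − (-4) = 98 + 51 − (-4) = 153.

153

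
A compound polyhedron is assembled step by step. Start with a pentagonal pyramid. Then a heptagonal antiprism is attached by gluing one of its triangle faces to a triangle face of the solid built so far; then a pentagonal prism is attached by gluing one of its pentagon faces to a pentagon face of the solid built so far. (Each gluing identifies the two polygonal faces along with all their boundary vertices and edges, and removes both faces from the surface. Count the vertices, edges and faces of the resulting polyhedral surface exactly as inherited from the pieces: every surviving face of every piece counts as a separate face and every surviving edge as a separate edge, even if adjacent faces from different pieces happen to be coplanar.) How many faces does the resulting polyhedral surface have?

25

A pentagonal pyramid: V=6, E=10, F=6.
Attach a heptagonal antiprism (V=14, E=28, F=16) along a 3-gon: merge 3 vertices and 3 edges, delete both glued faces → V=17, E=35, F=20.
Attach a pentagonal prism (V=10, E=15, F=7) along a 5-gon: merge 5 vertices and 5 edges, delete both glued faces → V=22, E=45, F=25.
Check: V − E + F = 22 − 45 + 25 = 2.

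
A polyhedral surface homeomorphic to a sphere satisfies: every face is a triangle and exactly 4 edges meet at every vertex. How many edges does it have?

Each face has 3 edges and each edge borders two faces, so 2E = 3F.
Each vertex has degree 4, so 4V = 2E and hence V = 3F/4.
Euler: V − E + F = 2 ⇒ (3F/4) − (3F/2) + F = 2.
Multiply by 8: (6 − 12 + 8)F = 16, i.e. 2F = 16.
So F = 8, E = 3·8/2 = 12, V = 3·8/4 = 6.

12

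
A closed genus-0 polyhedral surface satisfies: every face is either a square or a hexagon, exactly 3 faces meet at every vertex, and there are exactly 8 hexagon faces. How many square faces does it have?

Let x be the number of squares; then F = 8 + x.
Edge–face incidences: 2E = 6·8 + 4·x = 48 + 4x.
Every vertex has degree 3, so 3V = 2E.
Euler: V − E + F = 2 ⇒ (2E)/3 − E + (8 + x) = 2.
Multiply by 6: 2·(2E) − 3·(2E) + 6·(8 + x) = 12, i.e. 48 + 6x − (48 + 4x) = 12.
Collecting terms: 2x = 12, so x = 6.
Then 2E = 48 + 4·6 = 72, so E = 36, V = 2E/3 = 24, F = 8 + 6 = 14.

6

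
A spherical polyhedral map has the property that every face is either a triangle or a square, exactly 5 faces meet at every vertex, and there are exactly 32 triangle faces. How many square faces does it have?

6

Let x be the number of squares; then F = 32 + x.
Edge–face incidences: 2E = 3·32 + 4·x = 96 + 4x.
Every vertex has degree 5, so 5V = 2E.
Euler: V − E + F = 2 ⇒ (2E)/5 − E + (32 + x) = 2.
Multiply by 10: 2·(2E) − 5·(2E) + 10·(32 + x) = 20, i.e. 320 + 10x − 3·(96 + 4x) = 20.
Collecting terms: −2x + 32 = 20, so −2x = −12, so x = 6.
Then 2E = 96 + 4·6 = 120, so E = 60, V = 2E/5 = 24, F = 32 + 6 = 38.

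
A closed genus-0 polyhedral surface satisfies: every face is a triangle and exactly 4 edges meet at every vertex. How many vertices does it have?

Each face has 3 edges and each edge borders two faces, so 2E = 3F.
Each vertex has degree 4, so 4V = 2E and hence V = 3F/4.
Euler: V − E + F = 2 ⇒ (3F/4) − (3F/2) + F = 2.
Multiply by 8: (6 − 12 + 8)F = 16, i.e. 2F = 16.
So F = 8, E = 3·8/2 = 12, V = 3·8/4 = 6.

6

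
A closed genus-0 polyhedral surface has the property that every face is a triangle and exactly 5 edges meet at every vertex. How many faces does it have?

20

Each face has 3 edges and each edge borders two faces, so 2E = 3F.
Each vertex has degree 5, so 5V = 2E and hence V = 3F/5.
Euler: V − E + F = 2 ⇒ (3F/5) − (3F/2) + F = 2.
Multiply by 10: (6 − 15 + 10)F = 20, i.e. 1F = 20.
So F = 20, E = 3·20/2 = 30, V = 3·20/5 = 12.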